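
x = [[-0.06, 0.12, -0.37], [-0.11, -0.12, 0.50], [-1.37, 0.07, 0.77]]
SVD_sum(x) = [[0.13, -0.0, -0.08], [-0.3, 0.01, 0.20], [-1.31, 0.03, 0.87]] + [[-0.19,0.12,-0.29], [0.19,-0.13,0.30], [-0.06,0.04,-0.10]] + [[0.0,  0.00,  0.00], [0.00,  0.0,  0.00], [-0.0,  -0.0,  -0.0]]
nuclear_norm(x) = 2.16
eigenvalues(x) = [1.16, -0.57, 0.0]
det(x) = -0.00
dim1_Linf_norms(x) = [0.37, 0.5, 1.37]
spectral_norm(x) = 1.62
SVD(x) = [[0.09,  0.67,  -0.73], [-0.23,  -0.7,  -0.68], [-0.97,  0.23,  0.09]] @ diag([1.6175987820113802, 0.538027420770337, 0.0008215439851399988]) @ [[0.83, -0.02, -0.55], [-0.52, 0.34, -0.79], [-0.20, -0.94, -0.27]]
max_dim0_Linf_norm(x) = 1.37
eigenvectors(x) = [[-0.24, 0.57, -0.2], [0.37, -0.54, -0.94], [0.90, 0.61, -0.27]]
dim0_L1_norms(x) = [1.54, 0.31, 1.64]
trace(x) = 0.59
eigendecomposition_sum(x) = [[0.27, 0.01, -0.24], [-0.42, -0.02, 0.38], [-1.02, -0.05, 0.91]] + [[-0.33,0.11,-0.13], [0.31,-0.10,0.12], [-0.35,0.12,-0.14]] + [[0.00, 0.00, -0.00],[0.0, 0.00, -0.0],[0.0, 0.00, -0.00]]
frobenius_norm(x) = 1.70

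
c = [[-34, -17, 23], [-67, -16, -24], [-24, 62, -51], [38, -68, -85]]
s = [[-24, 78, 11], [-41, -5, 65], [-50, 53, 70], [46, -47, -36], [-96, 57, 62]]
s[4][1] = 57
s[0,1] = 78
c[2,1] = 62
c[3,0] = 38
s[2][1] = 53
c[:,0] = [-34, -67, -24, 38]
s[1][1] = -5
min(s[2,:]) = -50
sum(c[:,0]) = -87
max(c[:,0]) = 38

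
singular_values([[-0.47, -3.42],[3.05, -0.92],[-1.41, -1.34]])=[3.81, 3.37]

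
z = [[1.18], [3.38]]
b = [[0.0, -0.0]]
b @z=[[0.00]]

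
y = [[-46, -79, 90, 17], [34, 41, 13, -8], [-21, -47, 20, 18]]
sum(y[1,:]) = 80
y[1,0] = 34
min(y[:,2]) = 13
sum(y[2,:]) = -30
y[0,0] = -46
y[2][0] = -21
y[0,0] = -46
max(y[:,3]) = 18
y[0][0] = -46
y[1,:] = [34, 41, 13, -8]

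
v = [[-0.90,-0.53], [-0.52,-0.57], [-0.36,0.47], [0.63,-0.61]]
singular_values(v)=[1.3, 1.05]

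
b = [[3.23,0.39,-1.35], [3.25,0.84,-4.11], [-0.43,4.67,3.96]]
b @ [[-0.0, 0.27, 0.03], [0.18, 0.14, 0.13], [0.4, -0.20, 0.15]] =[[-0.47, 1.2, -0.05], [-1.49, 1.82, -0.41], [2.42, -0.25, 1.19]]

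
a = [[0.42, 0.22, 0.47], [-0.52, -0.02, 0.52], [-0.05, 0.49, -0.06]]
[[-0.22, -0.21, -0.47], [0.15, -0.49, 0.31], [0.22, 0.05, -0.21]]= a @ [[-0.5,0.25,-0.70], [0.38,0.05,-0.52], [-0.19,-0.69,-0.13]]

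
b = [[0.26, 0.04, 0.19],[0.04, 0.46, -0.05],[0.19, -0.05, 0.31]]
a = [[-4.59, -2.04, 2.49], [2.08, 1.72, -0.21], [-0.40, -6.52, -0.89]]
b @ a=[[-1.19, -1.70, 0.47], [0.79, 1.04, 0.05], [-1.10, -2.49, 0.21]]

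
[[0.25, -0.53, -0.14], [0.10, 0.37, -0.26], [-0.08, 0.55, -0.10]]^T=[[0.25, 0.10, -0.08], [-0.53, 0.37, 0.55], [-0.14, -0.26, -0.1]]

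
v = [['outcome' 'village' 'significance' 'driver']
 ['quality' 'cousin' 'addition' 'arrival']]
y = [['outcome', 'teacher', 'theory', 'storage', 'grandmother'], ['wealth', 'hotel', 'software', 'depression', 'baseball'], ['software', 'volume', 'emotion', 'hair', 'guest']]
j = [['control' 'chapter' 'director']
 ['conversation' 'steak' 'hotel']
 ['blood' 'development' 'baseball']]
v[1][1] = 'cousin'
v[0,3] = 'driver'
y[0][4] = 'grandmother'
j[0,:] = ['control', 'chapter', 'director']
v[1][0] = 'quality'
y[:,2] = ['theory', 'software', 'emotion']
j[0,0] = 'control'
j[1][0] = 'conversation'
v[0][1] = 'village'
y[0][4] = 'grandmother'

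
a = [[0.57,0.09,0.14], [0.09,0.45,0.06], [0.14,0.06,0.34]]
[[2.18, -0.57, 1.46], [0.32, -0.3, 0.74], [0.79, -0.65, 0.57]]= a@ [[3.63, -0.55, 2.26], [-0.12, -0.35, 1.11], [0.84, -1.62, 0.54]]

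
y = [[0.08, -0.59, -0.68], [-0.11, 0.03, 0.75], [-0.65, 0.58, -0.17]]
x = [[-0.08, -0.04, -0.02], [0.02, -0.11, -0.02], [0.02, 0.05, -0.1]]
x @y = [[0.01, 0.03, 0.03], [0.03, -0.03, -0.09], [0.06, -0.07, 0.04]]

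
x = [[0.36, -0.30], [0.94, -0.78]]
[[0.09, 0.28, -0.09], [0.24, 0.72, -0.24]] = x @[[0.22, 0.68, -0.22], [-0.04, -0.11, 0.04]]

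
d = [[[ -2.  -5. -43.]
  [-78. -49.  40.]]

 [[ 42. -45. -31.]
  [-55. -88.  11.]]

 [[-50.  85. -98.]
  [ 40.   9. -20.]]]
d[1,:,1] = [-45.0, -88.0]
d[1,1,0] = -55.0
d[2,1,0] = 40.0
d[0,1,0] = -78.0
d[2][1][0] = 40.0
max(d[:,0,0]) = 42.0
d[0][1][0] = -78.0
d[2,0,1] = 85.0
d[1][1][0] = -55.0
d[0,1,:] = [-78.0, -49.0, 40.0]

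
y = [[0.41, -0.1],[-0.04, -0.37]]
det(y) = -0.16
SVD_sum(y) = [[0.33, -0.22], [0.14, -0.09]] + [[0.08, 0.12], [-0.18, -0.28]]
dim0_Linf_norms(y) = [0.41, 0.37]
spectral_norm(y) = 0.43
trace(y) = 0.04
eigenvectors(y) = [[1.00,0.13], [-0.05,0.99]]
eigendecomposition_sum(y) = [[0.41, -0.05], [-0.02, 0.0]] + [[-0.0,-0.05], [-0.02,-0.37]]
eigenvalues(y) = [0.42, -0.38]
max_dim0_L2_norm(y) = 0.41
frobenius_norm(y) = 0.56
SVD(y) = [[-0.92, -0.39], [-0.39, 0.92]] @ diag([0.4322877678778188, 0.36017674236853914]) @ [[-0.84, 0.55], [-0.55, -0.84]]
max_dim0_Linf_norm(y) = 0.41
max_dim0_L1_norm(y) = 0.47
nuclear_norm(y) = 0.79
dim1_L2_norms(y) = [0.42, 0.37]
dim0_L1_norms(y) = [0.45, 0.47]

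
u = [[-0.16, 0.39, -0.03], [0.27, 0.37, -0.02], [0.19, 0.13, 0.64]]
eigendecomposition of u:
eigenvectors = [[(0.92+0j),  0.14-0.12j,  0.14+0.12j], [-0.37+0.00j,  0.22-0.21j,  (0.22+0.21j)], [-0.13+0.00j,  -0.93+0.00j,  -0.93-0.00j]]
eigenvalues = [(-0.31+0j), (0.58+0.05j), (0.58-0.05j)]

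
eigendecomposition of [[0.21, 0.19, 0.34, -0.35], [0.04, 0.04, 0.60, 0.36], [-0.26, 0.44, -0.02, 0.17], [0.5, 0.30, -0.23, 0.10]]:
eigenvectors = [[(0.29+0j), (-0.66+0j), -0.66-0.00j, 0.13+0.00j],[(0.71+0j), (0.07-0.15j), (0.07+0.15j), -0.74+0.00j],[(0.46+0j), 0.17-0.33j, (0.17+0.33j), (0.52+0j)],[0.45+0.00j, 0.03+0.63j, (0.03-0.63j), (0.4+0j)]]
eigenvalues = [(0.67+0j), (0.12+0.55j), (0.12-0.55j), (-0.58+0j)]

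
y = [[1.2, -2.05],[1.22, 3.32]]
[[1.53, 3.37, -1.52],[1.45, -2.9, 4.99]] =y @ [[1.24,0.81,0.8], [-0.02,-1.17,1.21]]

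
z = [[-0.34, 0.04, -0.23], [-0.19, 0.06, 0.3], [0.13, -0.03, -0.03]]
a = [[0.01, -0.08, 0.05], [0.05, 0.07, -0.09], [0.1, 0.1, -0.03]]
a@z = [[0.02, -0.01, -0.03], [-0.04, 0.01, 0.01], [-0.06, 0.01, 0.01]]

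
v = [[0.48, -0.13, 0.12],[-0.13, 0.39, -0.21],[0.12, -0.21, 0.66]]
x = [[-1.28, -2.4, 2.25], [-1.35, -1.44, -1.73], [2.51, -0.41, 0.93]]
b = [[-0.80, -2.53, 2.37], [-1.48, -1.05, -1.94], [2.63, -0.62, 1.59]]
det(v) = 0.09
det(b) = 17.97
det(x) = 19.41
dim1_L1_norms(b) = [5.7, 4.47, 4.84]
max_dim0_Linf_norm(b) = 2.63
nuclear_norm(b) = 8.73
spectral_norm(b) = 4.13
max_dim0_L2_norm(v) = 0.7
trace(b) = -0.26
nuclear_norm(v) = 1.53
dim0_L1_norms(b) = [4.91, 4.2, 5.9]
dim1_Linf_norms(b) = [2.53, 1.94, 2.63]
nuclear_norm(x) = 8.55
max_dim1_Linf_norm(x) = 2.51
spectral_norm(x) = 3.62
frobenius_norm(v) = 0.98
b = x + v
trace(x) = -1.79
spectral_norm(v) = 0.85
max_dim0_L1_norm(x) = 5.14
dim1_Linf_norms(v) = [0.48, 0.39, 0.66]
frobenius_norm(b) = 5.44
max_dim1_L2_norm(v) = 0.7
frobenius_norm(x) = 5.17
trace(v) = 1.53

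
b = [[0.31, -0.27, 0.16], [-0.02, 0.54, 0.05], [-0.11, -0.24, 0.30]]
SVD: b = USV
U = [[-0.53, -0.39, 0.76], [0.74, 0.22, 0.63], [-0.42, 0.89, 0.17]]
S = [0.68, 0.31, 0.3]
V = [[-0.2,0.95,-0.25],[-0.72,0.04,0.70],[0.67,0.32,0.67]]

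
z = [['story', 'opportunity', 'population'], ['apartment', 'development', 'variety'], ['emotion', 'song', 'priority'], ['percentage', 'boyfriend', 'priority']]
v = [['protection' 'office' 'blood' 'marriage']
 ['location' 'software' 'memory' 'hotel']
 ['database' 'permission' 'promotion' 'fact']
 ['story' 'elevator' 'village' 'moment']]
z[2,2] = 'priority'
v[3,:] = ['story', 'elevator', 'village', 'moment']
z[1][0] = 'apartment'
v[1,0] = 'location'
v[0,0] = 'protection'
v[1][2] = 'memory'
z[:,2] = ['population', 'variety', 'priority', 'priority']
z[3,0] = 'percentage'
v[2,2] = 'promotion'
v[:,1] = ['office', 'software', 'permission', 'elevator']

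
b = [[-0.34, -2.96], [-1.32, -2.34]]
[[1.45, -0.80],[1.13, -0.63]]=b@[[0.01, -0.00], [-0.49, 0.27]]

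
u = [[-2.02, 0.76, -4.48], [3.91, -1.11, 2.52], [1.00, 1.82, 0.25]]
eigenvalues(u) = [(0.82+2.25j), (0.82-2.25j), (-4.51+0j)]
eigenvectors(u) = [[-0.60+0.00j, -0.60-0.00j, 0.57+0.00j], [-0.05+0.58j, (-0.05-0.58j), -0.80+0.00j], [(0.37+0.4j), 0.37-0.40j, (0.18+0j)]]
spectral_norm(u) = 6.64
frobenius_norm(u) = 7.21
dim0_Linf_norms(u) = [3.91, 1.82, 4.48]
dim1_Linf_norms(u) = [4.48, 3.91, 1.82]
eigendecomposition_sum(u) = [[-0.23+0.91j, -0.41+0.60j, -1.08-0.26j], [(0.87+0.3j), 0.55+0.45j, -0.35+1.03j], [(0.75-0.41j), (0.66-0.09j), 0.50+0.88j]] + [[(-0.23-0.91j), -0.41-0.60j, -1.08+0.26j], [0.87-0.30j, 0.55-0.45j, -0.35-1.03j], [0.75+0.41j, (0.66+0.09j), (0.5-0.88j)]] + [[(-1.56+0j),1.59-0.00j,-2.31+0.00j], [(2.17-0j),(-2.2+0j),3.21-0.00j], [-0.50+0.00j,(0.51-0j),(-0.74+0j)]]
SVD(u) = [[-0.72, -0.45, -0.53], [0.69, -0.38, -0.62], [0.08, -0.81, 0.58]] @ diag([6.639334738724015, 2.1415737891051165, 1.8184597694176525]) @ [[0.64,  -0.18,  0.75],[-0.65,  -0.65,  0.4],[-0.42,  0.74,  0.53]]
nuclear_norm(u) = 10.60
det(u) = -25.86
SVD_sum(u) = [[-3.04, 0.85, -3.59], [2.91, -0.81, 3.44], [0.32, -0.09, 0.38]] + [[0.63,0.62,-0.38], [0.53,0.53,-0.32], [1.12,1.12,-0.69]] + [[0.4, -0.71, -0.51], [0.47, -0.83, -0.59], [-0.44, 0.79, 0.56]]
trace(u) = -2.88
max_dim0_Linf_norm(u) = 4.48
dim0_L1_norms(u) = [6.93, 3.69, 7.25]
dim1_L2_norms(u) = [4.97, 4.78, 2.09]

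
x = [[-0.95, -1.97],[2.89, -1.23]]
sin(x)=[[-4.69, -2.05], [3.01, -4.99]]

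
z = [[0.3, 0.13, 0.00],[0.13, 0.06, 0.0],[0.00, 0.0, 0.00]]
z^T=[[0.3, 0.13, 0.0], [0.13, 0.06, 0.00], [0.00, 0.0, 0.00]]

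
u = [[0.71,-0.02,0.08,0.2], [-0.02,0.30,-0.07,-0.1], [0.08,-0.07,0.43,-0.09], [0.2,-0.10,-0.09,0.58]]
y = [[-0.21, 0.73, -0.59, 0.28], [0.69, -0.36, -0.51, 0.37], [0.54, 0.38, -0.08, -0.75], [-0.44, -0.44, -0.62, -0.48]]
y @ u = [[-0.15,  0.24,  -0.35,  0.1], [0.53,  -0.12,  -0.17,  0.43], [0.22,  0.18,  0.05,  -0.36], [-0.45,  -0.03,  -0.23,  -0.27]]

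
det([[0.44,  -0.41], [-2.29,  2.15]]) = 0.007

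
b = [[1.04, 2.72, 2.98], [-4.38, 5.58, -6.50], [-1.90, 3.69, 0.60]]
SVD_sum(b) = [[0.32, -0.42, 0.42], [-4.59, 5.93, -5.99], [-1.35, 1.74, -1.76]] + [[0.18, 2.95, 2.79], [-0.03, -0.43, -0.41], [0.13, 2.19, 2.06]] + [[0.54,0.19,-0.23], [0.24,0.08,-0.10], [-0.68,-0.23,0.29]]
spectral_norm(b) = 10.03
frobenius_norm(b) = 11.29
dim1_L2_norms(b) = [4.17, 9.62, 4.19]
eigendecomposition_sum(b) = [[(0.66-0j), (0.39+0j), (-0.95+0j)],  [0.30-0.00j, (0.18+0j), -0.44+0.00j],  [(-0.24+0j), (-0.14-0j), 0.35-0.00j]] + [[0.19+1.56j, (1.16-1.82j), (1.97+1.99j)], [-2.34+0.24j, 2.70+1.79j, -3.03+2.91j], [-0.83+1.18j, (1.92-0.53j), (0.13+2.57j)]] + [[0.19-1.56j, (1.16+1.82j), 1.97-1.99j], [-2.34-0.24j, (2.7-1.79j), -3.03-2.91j], [-0.83-1.18j, 1.92+0.53j, 0.13-2.57j]]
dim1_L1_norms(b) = [6.74, 16.46, 6.19]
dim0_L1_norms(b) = [7.32, 11.99, 10.08]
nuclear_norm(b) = 16.15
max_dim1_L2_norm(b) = 9.62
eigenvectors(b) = [[(0.86+0j),0.01+0.49j,0.01-0.49j], [0.39+0.00j,-0.74+0.00j,-0.74-0.00j], [-0.32+0.00j,-0.30+0.34j,(-0.3-0.34j)]]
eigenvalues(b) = [(1.19+0j), (3.01+5.92j), (3.01-5.92j)]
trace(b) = 7.22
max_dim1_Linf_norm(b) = 6.5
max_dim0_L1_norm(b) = 11.99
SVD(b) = [[-0.07,-0.8,-0.6], [0.96,0.12,-0.26], [0.28,-0.59,0.76]] @ diag([10.02602868857547, 5.092630779403819, 1.0301264390988354]) @ [[-0.48, 0.62, -0.62], [-0.04, -0.73, -0.69], [-0.88, -0.3, 0.37]]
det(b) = 52.60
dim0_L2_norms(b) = [4.89, 7.22, 7.18]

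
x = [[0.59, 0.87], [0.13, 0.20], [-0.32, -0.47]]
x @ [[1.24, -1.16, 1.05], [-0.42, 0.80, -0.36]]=[[0.37,0.01,0.31], [0.08,0.01,0.06], [-0.20,-0.0,-0.17]]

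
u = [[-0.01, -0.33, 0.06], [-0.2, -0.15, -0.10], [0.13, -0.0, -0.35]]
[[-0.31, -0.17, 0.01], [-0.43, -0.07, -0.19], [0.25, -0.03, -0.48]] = u @ [[1.57, -0.06, 0.10],[0.88, 0.52, 0.21],[-0.14, 0.06, 1.41]]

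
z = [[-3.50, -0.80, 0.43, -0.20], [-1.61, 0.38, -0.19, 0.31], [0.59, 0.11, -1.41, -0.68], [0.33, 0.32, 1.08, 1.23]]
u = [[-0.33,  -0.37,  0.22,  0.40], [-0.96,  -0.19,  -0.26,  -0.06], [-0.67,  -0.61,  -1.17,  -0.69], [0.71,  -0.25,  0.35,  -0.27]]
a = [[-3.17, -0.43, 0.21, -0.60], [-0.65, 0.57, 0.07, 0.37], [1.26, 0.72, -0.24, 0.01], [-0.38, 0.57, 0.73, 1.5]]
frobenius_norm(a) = 4.12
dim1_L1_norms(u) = [1.32, 1.47, 3.14, 1.58]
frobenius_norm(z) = 4.66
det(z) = 1.53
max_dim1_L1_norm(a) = 4.41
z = u + a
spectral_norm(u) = 1.86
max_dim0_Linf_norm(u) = 1.17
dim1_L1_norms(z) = [4.93, 2.49, 2.79, 2.96]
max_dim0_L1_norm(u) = 2.67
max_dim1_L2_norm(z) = 3.62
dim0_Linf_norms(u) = [0.96, 0.61, 1.17, 0.69]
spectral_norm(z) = 3.99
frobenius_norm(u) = 2.22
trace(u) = -1.96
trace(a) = -1.34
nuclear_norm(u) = 3.71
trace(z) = -3.30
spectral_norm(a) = 3.57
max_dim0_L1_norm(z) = 6.03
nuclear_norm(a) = 6.32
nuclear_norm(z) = 7.31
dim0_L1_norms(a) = [5.46, 2.29, 1.25, 2.48]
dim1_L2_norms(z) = [3.62, 1.69, 1.68, 1.7]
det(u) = -0.28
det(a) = -0.49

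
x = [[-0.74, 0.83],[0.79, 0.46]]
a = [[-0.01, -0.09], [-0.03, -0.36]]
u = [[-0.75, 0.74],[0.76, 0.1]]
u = a + x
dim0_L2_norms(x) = [1.08, 0.95]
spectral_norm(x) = 1.15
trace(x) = -0.28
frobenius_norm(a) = 0.37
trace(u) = -0.65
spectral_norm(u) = 1.19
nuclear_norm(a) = 0.37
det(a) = 0.00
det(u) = -0.64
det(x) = -1.00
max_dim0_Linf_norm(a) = 0.36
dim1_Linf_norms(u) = [0.75, 0.76]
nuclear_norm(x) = 2.02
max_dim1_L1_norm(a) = 0.39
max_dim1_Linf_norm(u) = 0.76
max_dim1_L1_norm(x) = 1.57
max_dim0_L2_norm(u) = 1.07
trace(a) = -0.37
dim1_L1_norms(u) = [1.49, 0.86]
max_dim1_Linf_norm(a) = 0.36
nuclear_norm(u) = 1.72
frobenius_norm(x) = 1.44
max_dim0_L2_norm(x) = 1.08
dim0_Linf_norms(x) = [0.79, 0.83]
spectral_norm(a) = 0.37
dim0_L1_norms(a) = [0.04, 0.45]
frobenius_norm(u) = 1.30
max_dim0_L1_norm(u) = 1.51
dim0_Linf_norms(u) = [0.76, 0.74]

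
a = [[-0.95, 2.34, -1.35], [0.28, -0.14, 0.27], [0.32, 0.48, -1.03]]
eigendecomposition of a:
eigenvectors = [[-0.70+0.00j, (-0.91+0j), -0.91-0.00j], [-0.61+0.00j, (0.19+0j), (0.19-0j)], [(-0.37+0j), (0.15+0.34j), (0.15-0.34j)]]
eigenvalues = [(0.35+0j), (-1.24+0.49j), (-1.24-0.49j)]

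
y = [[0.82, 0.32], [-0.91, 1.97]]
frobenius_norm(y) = 2.34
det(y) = 1.91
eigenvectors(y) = [[-0.65, -0.38],[-0.76, -0.92]]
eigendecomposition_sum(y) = [[2.33, -0.96], [2.74, -1.13]] + [[-1.51, 1.28], [-3.65, 3.10]]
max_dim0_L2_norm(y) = 2.0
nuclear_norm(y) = 3.05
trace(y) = 2.79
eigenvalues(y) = [1.2, 1.59]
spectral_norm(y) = 2.17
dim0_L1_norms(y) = [1.73, 2.29]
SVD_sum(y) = [[0.03, -0.06], [-0.93, 1.96]] + [[0.79, 0.38], [0.02, 0.01]]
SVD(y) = [[-0.03,1.00],[1.00,0.03]] @ diag([2.1708075758996244, 0.8782906514456348]) @ [[-0.43,0.9], [0.90,0.43]]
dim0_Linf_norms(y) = [0.91, 1.97]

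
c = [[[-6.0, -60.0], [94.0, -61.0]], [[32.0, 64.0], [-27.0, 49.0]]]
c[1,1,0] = -27.0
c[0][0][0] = -6.0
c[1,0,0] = 32.0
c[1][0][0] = 32.0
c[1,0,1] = 64.0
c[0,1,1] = -61.0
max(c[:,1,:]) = 94.0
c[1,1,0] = -27.0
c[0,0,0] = -6.0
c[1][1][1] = 49.0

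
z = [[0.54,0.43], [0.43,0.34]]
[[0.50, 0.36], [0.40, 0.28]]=z @ [[0.94, -0.01], [-0.01, 0.84]]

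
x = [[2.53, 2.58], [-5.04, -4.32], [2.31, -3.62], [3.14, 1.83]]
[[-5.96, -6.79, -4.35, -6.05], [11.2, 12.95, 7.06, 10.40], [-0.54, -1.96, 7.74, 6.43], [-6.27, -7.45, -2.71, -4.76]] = x @ [[-1.52, -1.96, 0.28, -0.35], [-0.82, -0.71, -1.96, -2.0]]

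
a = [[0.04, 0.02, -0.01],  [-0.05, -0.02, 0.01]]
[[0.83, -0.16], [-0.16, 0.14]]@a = [[0.04, 0.02, -0.01], [-0.01, -0.01, 0.0]]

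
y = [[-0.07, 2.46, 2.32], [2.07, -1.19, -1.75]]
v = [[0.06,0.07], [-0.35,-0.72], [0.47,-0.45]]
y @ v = [[0.23,-2.82], [-0.28,1.79]]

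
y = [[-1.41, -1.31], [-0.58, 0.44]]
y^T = [[-1.41,-0.58], [-1.31,0.44]]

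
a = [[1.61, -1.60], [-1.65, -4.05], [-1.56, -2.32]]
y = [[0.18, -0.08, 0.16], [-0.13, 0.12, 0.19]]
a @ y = [[0.5, -0.32, -0.05],[0.23, -0.35, -1.03],[0.02, -0.15, -0.69]]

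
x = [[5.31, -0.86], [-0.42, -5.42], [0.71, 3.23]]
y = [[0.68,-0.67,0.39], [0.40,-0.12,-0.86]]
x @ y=[[3.27, -3.45, 2.81],[-2.45, 0.93, 4.50],[1.77, -0.86, -2.50]]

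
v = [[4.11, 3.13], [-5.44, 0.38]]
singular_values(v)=[7.03, 2.64]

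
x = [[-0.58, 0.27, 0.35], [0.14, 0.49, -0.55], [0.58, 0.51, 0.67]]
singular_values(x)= [1.03, 0.83, 0.64]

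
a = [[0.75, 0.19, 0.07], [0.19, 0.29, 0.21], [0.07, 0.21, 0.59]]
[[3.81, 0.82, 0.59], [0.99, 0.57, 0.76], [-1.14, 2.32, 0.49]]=a@ [[4.67, 1.19, 0.13], [2.91, -2.07, 2.64], [-3.53, 4.52, -0.13]]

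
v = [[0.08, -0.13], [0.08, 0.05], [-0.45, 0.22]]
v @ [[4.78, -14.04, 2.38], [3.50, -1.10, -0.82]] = [[-0.07, -0.98, 0.3],[0.56, -1.18, 0.15],[-1.38, 6.08, -1.25]]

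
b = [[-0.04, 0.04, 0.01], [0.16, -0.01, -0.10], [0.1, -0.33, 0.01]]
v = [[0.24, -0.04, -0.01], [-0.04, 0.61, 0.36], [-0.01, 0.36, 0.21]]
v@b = [[-0.02, 0.01, 0.01], [0.14, -0.13, -0.06], [0.08, -0.07, -0.03]]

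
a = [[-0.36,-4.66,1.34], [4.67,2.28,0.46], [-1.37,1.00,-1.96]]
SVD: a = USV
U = [[-0.66,-0.62,0.43], [0.75,-0.56,0.35], [0.02,0.56,0.83]]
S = [6.1, 4.39, 1.03]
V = [[0.61,0.79,-0.09], [-0.71,0.49,-0.50], [0.34,-0.37,-0.86]]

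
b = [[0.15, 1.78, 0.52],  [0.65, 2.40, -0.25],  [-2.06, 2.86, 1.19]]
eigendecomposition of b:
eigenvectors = [[-0.27+0.32j, -0.27-0.32j, 0.56+0.00j], [(0.03-0.1j), 0.03+0.10j, (0.67+0j)], [(-0.9+0j), -0.90-0.00j, 0.49+0.00j]]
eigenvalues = [(0.49+1.03j), (0.49-1.03j), (2.76+0j)]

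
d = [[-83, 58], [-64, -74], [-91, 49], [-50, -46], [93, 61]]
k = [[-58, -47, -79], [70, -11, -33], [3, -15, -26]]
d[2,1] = 49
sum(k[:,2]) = -138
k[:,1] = [-47, -11, -15]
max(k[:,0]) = 70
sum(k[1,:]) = 26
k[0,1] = -47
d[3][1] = -46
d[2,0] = -91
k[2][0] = 3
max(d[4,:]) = 93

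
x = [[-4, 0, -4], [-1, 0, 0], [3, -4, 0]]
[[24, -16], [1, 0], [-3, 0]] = x @ [[-1, 0], [0, 0], [-5, 4]]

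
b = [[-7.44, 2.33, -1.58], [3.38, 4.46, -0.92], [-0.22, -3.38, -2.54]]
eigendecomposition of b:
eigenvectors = [[-0.21, -0.95, -0.24], [-0.9, 0.27, 0.22], [0.38, 0.13, 0.95]]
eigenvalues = [5.62, -7.88, -3.26]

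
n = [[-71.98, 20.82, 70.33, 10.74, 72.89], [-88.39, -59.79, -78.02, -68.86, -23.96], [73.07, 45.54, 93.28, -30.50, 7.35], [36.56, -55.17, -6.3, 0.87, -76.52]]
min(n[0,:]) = -71.98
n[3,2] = -6.3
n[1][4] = -23.96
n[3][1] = -55.17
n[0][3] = 10.74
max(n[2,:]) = 93.28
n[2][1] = 45.54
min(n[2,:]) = -30.5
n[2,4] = 7.35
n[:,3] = [10.74, -68.86, -30.5, 0.87]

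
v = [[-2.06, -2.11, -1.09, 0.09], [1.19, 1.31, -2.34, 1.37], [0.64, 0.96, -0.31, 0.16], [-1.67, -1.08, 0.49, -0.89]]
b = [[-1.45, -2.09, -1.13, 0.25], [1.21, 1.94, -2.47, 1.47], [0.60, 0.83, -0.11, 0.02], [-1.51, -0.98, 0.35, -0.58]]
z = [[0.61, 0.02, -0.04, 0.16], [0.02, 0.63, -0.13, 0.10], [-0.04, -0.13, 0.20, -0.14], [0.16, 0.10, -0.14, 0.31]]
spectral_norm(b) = 4.29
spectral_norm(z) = 0.77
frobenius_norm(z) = 1.03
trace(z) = 1.75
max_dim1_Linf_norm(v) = 2.34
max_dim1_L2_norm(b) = 3.67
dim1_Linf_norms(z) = [0.61, 0.63, 0.2, 0.31]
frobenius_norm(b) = 5.10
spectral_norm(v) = 4.34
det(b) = -1.05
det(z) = 0.01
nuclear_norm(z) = 1.75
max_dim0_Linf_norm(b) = 2.47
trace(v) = -1.95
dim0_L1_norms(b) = [4.77, 5.84, 4.06, 2.32]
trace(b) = -0.20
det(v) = 0.03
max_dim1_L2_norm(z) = 0.65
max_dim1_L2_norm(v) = 3.24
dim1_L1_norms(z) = [0.83, 0.88, 0.51, 0.71]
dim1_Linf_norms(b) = [2.09, 2.47, 0.83, 1.51]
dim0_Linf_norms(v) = [2.06, 2.11, 2.34, 1.37]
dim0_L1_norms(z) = [0.83, 0.88, 0.51, 0.71]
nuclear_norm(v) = 7.69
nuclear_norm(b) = 7.78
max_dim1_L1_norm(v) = 6.21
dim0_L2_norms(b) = [2.49, 3.13, 2.74, 1.6]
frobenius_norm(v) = 5.18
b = z + v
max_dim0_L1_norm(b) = 5.84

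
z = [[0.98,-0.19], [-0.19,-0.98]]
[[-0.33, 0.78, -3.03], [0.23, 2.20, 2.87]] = z@[[-0.37, 0.35, -3.53], [-0.16, -2.31, -2.24]]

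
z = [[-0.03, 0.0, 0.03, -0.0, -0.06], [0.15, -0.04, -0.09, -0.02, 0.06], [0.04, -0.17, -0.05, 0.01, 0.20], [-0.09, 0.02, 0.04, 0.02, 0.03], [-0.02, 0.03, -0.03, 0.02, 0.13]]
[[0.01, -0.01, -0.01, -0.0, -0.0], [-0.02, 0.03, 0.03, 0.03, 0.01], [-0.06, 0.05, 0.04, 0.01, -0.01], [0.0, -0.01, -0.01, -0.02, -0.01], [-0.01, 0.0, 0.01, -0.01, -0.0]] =z@[[-0.02, 0.17, 0.15, 0.22, 0.08], [0.14, -0.16, -0.04, -0.05, 0.06], [0.0, 0.10, -0.0, 0.07, 0.01], [0.07, 0.09, 0.01, 0.01, -0.02], [-0.16, 0.09, 0.13, -0.03, -0.02]]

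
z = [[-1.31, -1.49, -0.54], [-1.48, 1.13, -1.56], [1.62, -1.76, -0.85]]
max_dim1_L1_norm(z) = 4.23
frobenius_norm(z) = 4.07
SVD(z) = [[-0.01, 0.82, -0.57],[-0.68, 0.41, 0.61],[0.74, 0.39, 0.55]] @ diag([3.0406221866232648, 2.286111485238081, 1.449658923773761]) @ [[0.72, -0.67, 0.14], [-0.47, -0.63, -0.62], [0.51, 0.38, -0.77]]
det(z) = 10.08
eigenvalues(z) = [(2.58+0j), (-1.8+0.81j), (-1.8-0.81j)]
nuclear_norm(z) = 6.78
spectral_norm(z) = 3.04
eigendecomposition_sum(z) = [[(0.29+0j), -0.54+0.00j, (0.2+0j)],[-0.99-0.00j, (1.85+0j), -0.68-0.00j],[(0.64+0j), -1.20+0.00j, 0.45+0.00j]] + [[-0.80+0.36j,-0.48-0.56j,-0.37-1.02j], [(-0.25+0.38j),(-0.36-0.11j),-0.44-0.34j], [(0.49+0.49j),-0.28+0.50j,(-0.65+0.55j)]] + [[(-0.8-0.36j), -0.48+0.56j, (-0.37+1.02j)], [-0.25-0.38j, (-0.36+0.11j), -0.44+0.34j], [(0.49-0.49j), -0.28-0.50j, (-0.65-0.55j)]]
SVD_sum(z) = [[-0.02, 0.01, -0.00], [-1.49, 1.39, -0.29], [1.62, -1.51, 0.32]] + [[-0.88, -1.19, -1.17], [-0.44, -0.60, -0.58], [-0.41, -0.56, -0.55]] + [[-0.42, -0.31, 0.63], [0.45, 0.34, -0.68], [0.41, 0.31, -0.62]]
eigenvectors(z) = [[(0.24+0j),-0.73+0.00j,(-0.73-0j)],[(-0.81+0j),-0.32+0.20j,(-0.32-0.2j)],[(0.53+0j),0.20+0.54j,(0.2-0.54j)]]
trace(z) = -1.03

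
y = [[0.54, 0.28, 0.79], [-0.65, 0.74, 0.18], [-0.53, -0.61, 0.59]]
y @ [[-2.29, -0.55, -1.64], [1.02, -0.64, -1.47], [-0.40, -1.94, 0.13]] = [[-1.27,  -2.01,  -1.19], [2.17,  -0.47,  0.00], [0.36,  -0.46,  1.84]]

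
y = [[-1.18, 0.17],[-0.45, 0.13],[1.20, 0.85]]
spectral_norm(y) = 1.81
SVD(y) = [[-0.60,-0.69], [-0.22,-0.35], [0.77,-0.63]] @ diag([1.8073852056014645, 0.7325016850307929]) @ [[0.96, 0.29], [0.29, -0.96]]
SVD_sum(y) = [[-1.03, -0.31], [-0.38, -0.11], [1.34, 0.41]] + [[-0.15, 0.48], [-0.07, 0.24], [-0.14, 0.44]]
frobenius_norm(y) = 1.95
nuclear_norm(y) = 2.54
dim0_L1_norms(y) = [2.83, 1.15]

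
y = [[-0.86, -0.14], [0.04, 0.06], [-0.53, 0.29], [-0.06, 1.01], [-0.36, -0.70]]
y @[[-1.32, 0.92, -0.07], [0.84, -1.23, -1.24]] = [[1.02, -0.62, 0.23], [-0.00, -0.04, -0.08], [0.94, -0.84, -0.32], [0.93, -1.30, -1.25], [-0.11, 0.53, 0.89]]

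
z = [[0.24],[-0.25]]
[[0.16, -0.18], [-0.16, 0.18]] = z @ [[0.66, -0.74]]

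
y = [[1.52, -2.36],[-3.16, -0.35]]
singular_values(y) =[3.62, 2.21]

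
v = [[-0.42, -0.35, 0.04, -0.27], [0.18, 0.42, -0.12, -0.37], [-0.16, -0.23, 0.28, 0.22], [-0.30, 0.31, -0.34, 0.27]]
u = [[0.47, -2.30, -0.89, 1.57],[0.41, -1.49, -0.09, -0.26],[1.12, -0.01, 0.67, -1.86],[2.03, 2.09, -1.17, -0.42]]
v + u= [[0.05, -2.65, -0.85, 1.3],[0.59, -1.07, -0.21, -0.63],[0.96, -0.24, 0.95, -1.64],[1.73, 2.4, -1.51, -0.15]]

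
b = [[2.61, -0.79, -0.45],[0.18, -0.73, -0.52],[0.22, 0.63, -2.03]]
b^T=[[2.61, 0.18, 0.22], [-0.79, -0.73, 0.63], [-0.45, -0.52, -2.03]]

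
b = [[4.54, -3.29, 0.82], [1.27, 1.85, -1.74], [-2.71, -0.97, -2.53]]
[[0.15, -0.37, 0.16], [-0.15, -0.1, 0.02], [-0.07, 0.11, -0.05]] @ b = [[-0.22, -1.33, 0.36], [-0.86, 0.29, 0.00], [-0.04, 0.48, -0.12]]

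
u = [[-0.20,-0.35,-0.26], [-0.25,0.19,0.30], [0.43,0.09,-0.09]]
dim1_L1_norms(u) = [0.81, 0.74, 0.61]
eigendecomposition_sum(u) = [[-0.12,-0.09,-0.03],[-0.38,-0.27,-0.10],[0.48,0.34,0.12]] + [[0.07, 0.1, 0.1], [-0.14, -0.21, -0.2], [0.13, 0.19, 0.18]] + [[-0.15, -0.37, -0.33], [0.27, 0.67, 0.6], [-0.18, -0.44, -0.4]]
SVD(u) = [[-0.35, 0.79, 0.5],[-0.48, -0.61, 0.62],[0.80, -0.02, 0.60]] @ diag([0.5600754380806483, 0.5532595733010176, 0.004398659971601003]) @ [[0.96, 0.19, -0.22], [-0.02, -0.71, -0.7], [0.29, -0.68, 0.68]]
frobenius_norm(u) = 0.79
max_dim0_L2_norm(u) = 0.54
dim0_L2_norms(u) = [0.54, 0.41, 0.41]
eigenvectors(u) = [[-0.19, -0.34, -0.41], [-0.61, 0.7, 0.76], [0.77, -0.63, -0.5]]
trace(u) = -0.10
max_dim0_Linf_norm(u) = 0.43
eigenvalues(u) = [-0.27, 0.04, 0.13]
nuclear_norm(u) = 1.12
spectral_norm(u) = 0.56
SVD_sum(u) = [[-0.19, -0.04, 0.04],[-0.26, -0.05, 0.06],[0.43, 0.08, -0.1]] + [[-0.01,-0.31,-0.31], [0.01,0.24,0.24], [0.0,0.01,0.01]] + [[0.0, -0.0, 0.00], [0.00, -0.00, 0.00], [0.00, -0.0, 0.00]]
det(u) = -0.00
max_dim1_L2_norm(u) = 0.48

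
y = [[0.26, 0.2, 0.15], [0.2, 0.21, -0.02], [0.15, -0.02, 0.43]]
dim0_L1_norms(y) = [0.61, 0.43, 0.6]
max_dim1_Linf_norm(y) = 0.43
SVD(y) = [[-0.61, -0.41, -0.68],  [-0.32, -0.66, 0.68],  [-0.73, 0.63, 0.27]] @ diag([0.5456885793453911, 0.3530188431449381, 0.0012925775096709002]) @ [[-0.61, -0.32, -0.73], [-0.41, -0.66, 0.63], [-0.68, 0.68, 0.27]]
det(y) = 0.00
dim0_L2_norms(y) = [0.36, 0.29, 0.46]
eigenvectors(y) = [[0.68, -0.61, -0.41], [-0.68, -0.32, -0.66], [-0.27, -0.73, 0.63]]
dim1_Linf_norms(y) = [0.26, 0.21, 0.43]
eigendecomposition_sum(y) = [[0.00,-0.0,-0.0], [-0.0,0.0,0.00], [-0.0,0.0,0.00]] + [[0.20, 0.1, 0.24], [0.1, 0.05, 0.13], [0.24, 0.13, 0.29]] + [[0.06, 0.1, -0.09], [0.10, 0.15, -0.15], [-0.09, -0.15, 0.14]]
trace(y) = 0.90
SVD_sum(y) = [[0.2, 0.10, 0.24],[0.1, 0.05, 0.13],[0.24, 0.13, 0.29]] + [[0.06, 0.10, -0.09], [0.10, 0.15, -0.15], [-0.09, -0.15, 0.14]] + [[0.0, -0.00, -0.00], [-0.00, 0.0, 0.0], [-0.00, 0.00, 0.00]]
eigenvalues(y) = [0.0, 0.55, 0.35]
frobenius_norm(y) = 0.65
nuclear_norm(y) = 0.90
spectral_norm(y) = 0.55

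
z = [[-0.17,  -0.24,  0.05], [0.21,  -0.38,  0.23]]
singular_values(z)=[0.52, 0.25]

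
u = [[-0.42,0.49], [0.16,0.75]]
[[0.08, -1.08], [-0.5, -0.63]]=u@[[-0.78, 1.27], [-0.50, -1.11]]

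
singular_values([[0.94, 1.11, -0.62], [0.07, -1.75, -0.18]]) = [2.14, 1.0]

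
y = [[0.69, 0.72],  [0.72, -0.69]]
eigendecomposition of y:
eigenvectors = [[0.92, -0.39],[0.39, 0.92]]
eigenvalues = [1.0, -1.0]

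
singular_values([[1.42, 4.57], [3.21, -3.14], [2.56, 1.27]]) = [5.69, 4.34]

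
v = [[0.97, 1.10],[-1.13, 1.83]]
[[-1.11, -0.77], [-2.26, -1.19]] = v@[[0.15, -0.03],[-1.14, -0.67]]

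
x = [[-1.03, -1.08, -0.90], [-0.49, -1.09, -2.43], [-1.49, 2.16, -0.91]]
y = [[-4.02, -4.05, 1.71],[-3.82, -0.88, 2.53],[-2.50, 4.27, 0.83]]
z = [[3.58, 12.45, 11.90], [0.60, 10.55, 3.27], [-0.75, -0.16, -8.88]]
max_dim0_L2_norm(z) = 16.32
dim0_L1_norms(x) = [3.01, 4.33, 4.24]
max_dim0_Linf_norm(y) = 4.27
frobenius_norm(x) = 4.25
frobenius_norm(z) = 22.61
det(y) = 27.49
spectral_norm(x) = 3.12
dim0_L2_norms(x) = [1.88, 2.65, 2.75]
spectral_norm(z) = 21.11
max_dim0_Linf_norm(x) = 2.43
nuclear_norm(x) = 6.74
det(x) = -7.44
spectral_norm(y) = 7.27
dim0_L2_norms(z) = [3.71, 16.32, 15.2]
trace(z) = 5.25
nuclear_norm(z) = 30.33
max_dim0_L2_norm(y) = 6.08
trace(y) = -4.07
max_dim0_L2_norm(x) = 2.75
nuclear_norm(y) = 13.36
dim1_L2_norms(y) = [5.96, 4.67, 5.02]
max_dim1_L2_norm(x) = 2.78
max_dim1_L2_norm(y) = 5.96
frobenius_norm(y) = 9.08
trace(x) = -3.03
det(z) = -204.70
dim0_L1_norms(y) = [10.34, 9.2, 5.07]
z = y @ x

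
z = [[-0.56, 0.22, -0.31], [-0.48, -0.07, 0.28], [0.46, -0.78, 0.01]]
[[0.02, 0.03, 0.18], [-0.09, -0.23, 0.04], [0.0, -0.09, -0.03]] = z@[[0.08,0.24,-0.22], [0.04,0.25,-0.1], [-0.18,-0.34,-0.27]]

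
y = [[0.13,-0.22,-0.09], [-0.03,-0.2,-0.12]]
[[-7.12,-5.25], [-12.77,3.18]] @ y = [[-0.77, 2.62, 1.27], [-1.76, 2.17, 0.77]]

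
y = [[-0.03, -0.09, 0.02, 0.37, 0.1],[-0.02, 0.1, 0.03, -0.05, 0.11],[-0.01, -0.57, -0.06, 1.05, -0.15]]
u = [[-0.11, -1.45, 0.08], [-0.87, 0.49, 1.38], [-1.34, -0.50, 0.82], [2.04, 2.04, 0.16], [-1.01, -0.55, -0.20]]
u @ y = [[0.03,  -0.18,  -0.05,  0.12,  -0.18], [0.0,  -0.66,  -0.09,  1.1,  -0.24], [0.04,  -0.40,  -0.09,  0.39,  -0.31], [-0.1,  -0.07,  0.09,  0.82,  0.4], [0.04,  0.15,  -0.02,  -0.56,  -0.13]]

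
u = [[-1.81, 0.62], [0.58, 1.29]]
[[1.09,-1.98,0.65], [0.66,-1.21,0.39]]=u @ [[-0.37, 0.67, -0.22], [0.68, -1.24, 0.4]]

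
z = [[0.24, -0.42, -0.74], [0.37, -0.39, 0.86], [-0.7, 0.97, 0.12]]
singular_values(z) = [1.4, 1.14, 0.0]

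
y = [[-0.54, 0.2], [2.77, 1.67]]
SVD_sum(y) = [[-0.32, -0.18], [2.80, 1.63]] + [[-0.22,0.38], [-0.03,0.04]]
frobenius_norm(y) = 3.29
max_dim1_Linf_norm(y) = 2.77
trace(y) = 1.13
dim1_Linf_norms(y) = [0.54, 2.77]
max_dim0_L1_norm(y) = 3.31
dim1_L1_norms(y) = [0.74, 4.44]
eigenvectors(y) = [[-0.66, -0.08], [0.75, -1.0]]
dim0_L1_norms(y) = [3.31, 1.87]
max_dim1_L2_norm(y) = 3.23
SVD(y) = [[-0.11,  0.99], [0.99,  0.11]] @ diag([3.254740417512092, 0.44728605457046083]) @ [[0.86, 0.5], [-0.50, 0.86]]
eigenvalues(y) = [-0.77, 1.9]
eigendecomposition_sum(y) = [[-0.70, 0.06], [0.80, -0.07]] + [[0.16, 0.14], [1.97, 1.74]]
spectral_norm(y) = 3.25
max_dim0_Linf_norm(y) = 2.77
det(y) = -1.46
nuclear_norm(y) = 3.70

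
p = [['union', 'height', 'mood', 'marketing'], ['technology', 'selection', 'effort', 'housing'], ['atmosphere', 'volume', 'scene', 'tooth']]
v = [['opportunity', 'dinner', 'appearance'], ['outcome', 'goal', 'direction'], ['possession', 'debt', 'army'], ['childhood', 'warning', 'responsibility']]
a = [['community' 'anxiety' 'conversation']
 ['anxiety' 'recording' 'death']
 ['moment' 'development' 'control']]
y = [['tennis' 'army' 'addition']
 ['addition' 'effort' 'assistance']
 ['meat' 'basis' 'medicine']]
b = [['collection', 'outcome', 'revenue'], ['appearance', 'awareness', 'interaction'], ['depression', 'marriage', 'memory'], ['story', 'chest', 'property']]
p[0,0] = 'union'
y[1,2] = 'assistance'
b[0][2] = 'revenue'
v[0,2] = 'appearance'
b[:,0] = ['collection', 'appearance', 'depression', 'story']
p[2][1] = 'volume'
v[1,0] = 'outcome'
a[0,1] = 'anxiety'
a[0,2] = 'conversation'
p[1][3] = 'housing'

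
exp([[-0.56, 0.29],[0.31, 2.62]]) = [[0.67, 1.22], [1.30, 14.01]]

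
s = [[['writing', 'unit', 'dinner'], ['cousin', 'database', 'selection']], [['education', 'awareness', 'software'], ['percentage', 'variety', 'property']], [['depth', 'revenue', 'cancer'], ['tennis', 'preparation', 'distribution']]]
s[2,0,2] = 'cancer'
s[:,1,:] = [['cousin', 'database', 'selection'], ['percentage', 'variety', 'property'], ['tennis', 'preparation', 'distribution']]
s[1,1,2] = 'property'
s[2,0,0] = 'depth'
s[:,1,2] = ['selection', 'property', 'distribution']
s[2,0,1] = 'revenue'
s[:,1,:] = [['cousin', 'database', 'selection'], ['percentage', 'variety', 'property'], ['tennis', 'preparation', 'distribution']]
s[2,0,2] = 'cancer'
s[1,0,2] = 'software'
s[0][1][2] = 'selection'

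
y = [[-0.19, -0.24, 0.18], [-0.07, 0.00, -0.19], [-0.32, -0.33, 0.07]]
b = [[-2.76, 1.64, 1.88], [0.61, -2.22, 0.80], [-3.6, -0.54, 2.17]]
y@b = [[-0.27, 0.12, -0.16], [0.88, -0.01, -0.54], [0.43, 0.17, -0.71]]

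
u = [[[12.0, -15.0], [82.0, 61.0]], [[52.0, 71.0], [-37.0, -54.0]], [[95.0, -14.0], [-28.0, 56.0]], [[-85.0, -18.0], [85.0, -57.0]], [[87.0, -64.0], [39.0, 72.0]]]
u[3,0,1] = -18.0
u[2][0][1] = -14.0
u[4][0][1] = -64.0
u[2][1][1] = 56.0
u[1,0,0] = 52.0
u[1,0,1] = 71.0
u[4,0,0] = 87.0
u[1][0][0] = 52.0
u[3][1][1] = -57.0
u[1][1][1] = -54.0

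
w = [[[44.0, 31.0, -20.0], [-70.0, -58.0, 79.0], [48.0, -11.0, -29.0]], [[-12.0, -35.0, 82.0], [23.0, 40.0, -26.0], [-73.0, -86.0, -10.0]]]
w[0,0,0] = 44.0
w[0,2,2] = -29.0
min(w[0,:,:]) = -70.0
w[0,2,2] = -29.0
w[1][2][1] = -86.0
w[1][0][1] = -35.0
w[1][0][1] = -35.0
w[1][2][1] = -86.0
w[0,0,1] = 31.0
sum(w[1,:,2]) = 46.0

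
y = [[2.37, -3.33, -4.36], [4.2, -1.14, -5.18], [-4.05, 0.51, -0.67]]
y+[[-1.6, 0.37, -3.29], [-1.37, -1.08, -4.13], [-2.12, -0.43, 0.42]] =[[0.77,-2.96,-7.65], [2.83,-2.22,-9.31], [-6.17,0.08,-0.25]]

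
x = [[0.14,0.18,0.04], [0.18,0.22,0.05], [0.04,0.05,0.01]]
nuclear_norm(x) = 0.38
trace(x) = 0.37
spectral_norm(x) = 0.38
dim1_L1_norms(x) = [0.36, 0.45, 0.1]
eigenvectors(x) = [[0.62, 0.78, -0.13],  [0.77, -0.63, -0.12],  [0.17, 0.03, 0.98]]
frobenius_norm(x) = 0.38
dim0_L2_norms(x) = [0.23, 0.29, 0.06]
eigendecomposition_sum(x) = [[0.14, 0.18, 0.04], [0.18, 0.22, 0.05], [0.04, 0.05, 0.01]] + [[-0.00, 0.0, -0.00], [0.0, -0.0, 0.0], [-0.0, 0.0, -0.0]] + [[-0.00, -0.00, 0.00], [-0.0, -0.0, 0.0], [0.00, 0.0, -0.00]]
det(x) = 0.00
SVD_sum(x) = [[0.14,0.18,0.04], [0.18,0.22,0.05], [0.04,0.05,0.01]] + [[-0.0, 0.0, -0.00], [0.0, -0.0, 0.00], [-0.0, 0.0, -0.00]] + [[-0.0, -0.0, 0.0], [-0.00, -0.00, 0.0], [0.0, 0.00, -0.00]]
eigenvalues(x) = [0.38, -0.0, -0.0]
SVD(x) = [[-0.62,  0.78,  -0.13], [-0.77,  -0.63,  -0.12], [-0.17,  0.03,  0.98]] @ diag([0.3756051540241366, 0.004393079242095442, 0.0012120747820411908]) @ [[-0.62, -0.77, -0.17], [-0.78, 0.63, -0.03], [0.13, 0.12, -0.98]]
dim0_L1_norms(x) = [0.36, 0.45, 0.1]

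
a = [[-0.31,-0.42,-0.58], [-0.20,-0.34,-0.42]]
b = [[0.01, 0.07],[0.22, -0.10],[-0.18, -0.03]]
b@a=[[-0.02, -0.03, -0.04],[-0.05, -0.06, -0.09],[0.06, 0.09, 0.12]]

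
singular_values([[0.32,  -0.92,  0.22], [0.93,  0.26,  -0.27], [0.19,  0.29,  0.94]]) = [1.0, 1.0, 1.0]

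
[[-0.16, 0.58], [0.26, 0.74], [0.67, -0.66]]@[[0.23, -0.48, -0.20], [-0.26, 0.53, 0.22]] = [[-0.19, 0.38, 0.16], [-0.13, 0.27, 0.11], [0.33, -0.67, -0.28]]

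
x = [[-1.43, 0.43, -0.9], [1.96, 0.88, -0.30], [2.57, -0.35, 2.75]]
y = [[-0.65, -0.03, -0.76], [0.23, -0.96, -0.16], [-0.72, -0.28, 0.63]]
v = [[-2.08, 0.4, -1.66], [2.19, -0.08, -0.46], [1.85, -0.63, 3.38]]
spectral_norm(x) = 4.31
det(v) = -0.09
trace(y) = -0.98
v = y + x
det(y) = 1.00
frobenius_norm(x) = 4.69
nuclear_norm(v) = 6.96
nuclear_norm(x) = 6.55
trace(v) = 1.22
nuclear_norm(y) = 3.00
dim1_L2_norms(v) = [2.69, 2.24, 3.9]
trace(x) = 2.20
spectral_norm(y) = 1.00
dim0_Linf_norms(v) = [2.19, 0.63, 3.38]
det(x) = -3.31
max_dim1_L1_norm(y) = 1.63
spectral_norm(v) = 4.77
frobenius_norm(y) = 1.73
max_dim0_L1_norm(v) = 6.12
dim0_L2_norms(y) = [1.0, 1.0, 1.0]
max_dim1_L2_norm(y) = 1.0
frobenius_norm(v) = 5.24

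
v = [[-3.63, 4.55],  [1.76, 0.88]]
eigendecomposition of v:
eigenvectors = [[-0.96, -0.61], [0.29, -0.79]]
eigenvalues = [-4.99, 2.24]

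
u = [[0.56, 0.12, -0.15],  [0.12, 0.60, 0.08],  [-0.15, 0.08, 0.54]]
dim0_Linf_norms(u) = [0.56, 0.6, 0.54]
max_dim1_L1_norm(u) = 0.83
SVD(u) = [[-0.76, -0.11, -0.64], [-0.49, 0.74, 0.46], [0.42, 0.66, -0.62]] @ diag([0.7192291686215566, 0.654021736783536, 0.3267490945949076]) @ [[-0.76, -0.49, 0.42],[-0.11, 0.74, 0.66],[-0.64, 0.46, -0.62]]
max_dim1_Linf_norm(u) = 0.6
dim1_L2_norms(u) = [0.59, 0.62, 0.57]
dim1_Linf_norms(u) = [0.56, 0.6, 0.54]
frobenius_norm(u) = 1.03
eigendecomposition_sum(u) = [[0.13, -0.10, 0.13], [-0.10, 0.07, -0.09], [0.13, -0.09, 0.13]] + [[0.42, 0.27, -0.23], [0.27, 0.17, -0.15], [-0.23, -0.15, 0.13]] + [[0.01, -0.05, -0.05], [-0.05, 0.36, 0.32], [-0.05, 0.32, 0.29]]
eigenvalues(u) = [0.33, 0.72, 0.65]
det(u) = 0.15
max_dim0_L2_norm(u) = 0.62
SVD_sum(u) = [[0.42, 0.27, -0.23], [0.27, 0.17, -0.15], [-0.23, -0.15, 0.13]] + [[0.01, -0.05, -0.05], [-0.05, 0.36, 0.32], [-0.05, 0.32, 0.29]] + [[0.13, -0.1, 0.13],[-0.10, 0.07, -0.09],[0.13, -0.09, 0.13]]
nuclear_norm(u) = 1.70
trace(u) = 1.70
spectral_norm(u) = 0.72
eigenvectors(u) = [[-0.64, 0.76, -0.11],[0.46, 0.49, 0.74],[-0.62, -0.42, 0.66]]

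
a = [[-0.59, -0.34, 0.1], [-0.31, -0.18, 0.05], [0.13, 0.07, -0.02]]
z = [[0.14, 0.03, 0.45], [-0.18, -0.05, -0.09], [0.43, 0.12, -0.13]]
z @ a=[[-0.03,-0.02,0.01], [0.11,0.06,-0.02], [-0.31,-0.18,0.05]]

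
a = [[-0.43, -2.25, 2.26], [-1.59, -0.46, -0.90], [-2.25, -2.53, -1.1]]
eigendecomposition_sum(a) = [[-0.35+0.97j,-0.45+1.15j,(0.76-0.04j)], [(-0.68-0.49j),(-0.8-0.61j),(-0.14+0.61j)], [(-1.12-1.25j),(-1.29-1.54j),(-0.53+1.13j)]] + [[(-0.35-0.97j),(-0.45-1.15j),(0.76+0.04j)],[(-0.68+0.49j),-0.80+0.61j,-0.14-0.61j],[(-1.12+1.25j),(-1.29+1.54j),(-0.53-1.13j)]] + [[0.27+0.00j, -1.34+0.00j, 0.73+0.00j], [(-0.23-0j), (1.14-0j), -0.62-0.00j], [(-0.01-0j), 0.06-0.00j, (-0.03-0j)]]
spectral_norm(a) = 4.17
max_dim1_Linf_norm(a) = 2.53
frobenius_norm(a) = 5.16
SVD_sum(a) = [[-1.21,-1.55,-0.06],[-0.84,-1.08,-0.04],[-2.1,-2.69,-0.11]] + [[0.87, -0.77, 2.27],[-0.41, 0.36, -1.07],[-0.34, 0.30, -0.88]] + [[-0.09,0.07,0.06], [-0.34,0.25,0.22], [0.19,-0.14,-0.12]]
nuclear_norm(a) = 7.71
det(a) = 6.89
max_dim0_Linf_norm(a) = 2.53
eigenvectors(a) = [[-0.23-0.42j,  -0.23+0.42j,  0.76+0.00j], [(0.38-0.08j),  0.38+0.08j,  (-0.65+0j)], [0.78+0.00j,  (0.78-0j),  -0.03+0.00j]]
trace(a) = -1.99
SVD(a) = [[-0.47, 0.85, -0.22], [-0.33, -0.40, -0.85], [-0.82, -0.33, 0.47]] @ diag([4.168775738330916, 2.9819395374838593, 0.5544776265045248]) @ [[0.62, 0.79, 0.03], [0.34, -0.3, 0.89], [0.71, -0.54, -0.45]]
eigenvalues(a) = [(-1.68+1.48j), (-1.68-1.48j), (1.37+0j)]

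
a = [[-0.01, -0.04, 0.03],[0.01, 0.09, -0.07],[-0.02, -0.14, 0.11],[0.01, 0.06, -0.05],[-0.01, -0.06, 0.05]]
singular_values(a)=[0.25, 0.01, 0.0]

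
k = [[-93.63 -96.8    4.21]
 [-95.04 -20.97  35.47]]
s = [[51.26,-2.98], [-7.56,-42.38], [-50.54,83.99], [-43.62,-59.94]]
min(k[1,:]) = -95.04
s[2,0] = -50.54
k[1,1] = -20.97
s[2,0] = -50.54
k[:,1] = [-96.8, -20.97]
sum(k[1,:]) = -80.54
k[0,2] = 4.21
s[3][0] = -43.62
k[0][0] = -93.63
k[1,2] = 35.47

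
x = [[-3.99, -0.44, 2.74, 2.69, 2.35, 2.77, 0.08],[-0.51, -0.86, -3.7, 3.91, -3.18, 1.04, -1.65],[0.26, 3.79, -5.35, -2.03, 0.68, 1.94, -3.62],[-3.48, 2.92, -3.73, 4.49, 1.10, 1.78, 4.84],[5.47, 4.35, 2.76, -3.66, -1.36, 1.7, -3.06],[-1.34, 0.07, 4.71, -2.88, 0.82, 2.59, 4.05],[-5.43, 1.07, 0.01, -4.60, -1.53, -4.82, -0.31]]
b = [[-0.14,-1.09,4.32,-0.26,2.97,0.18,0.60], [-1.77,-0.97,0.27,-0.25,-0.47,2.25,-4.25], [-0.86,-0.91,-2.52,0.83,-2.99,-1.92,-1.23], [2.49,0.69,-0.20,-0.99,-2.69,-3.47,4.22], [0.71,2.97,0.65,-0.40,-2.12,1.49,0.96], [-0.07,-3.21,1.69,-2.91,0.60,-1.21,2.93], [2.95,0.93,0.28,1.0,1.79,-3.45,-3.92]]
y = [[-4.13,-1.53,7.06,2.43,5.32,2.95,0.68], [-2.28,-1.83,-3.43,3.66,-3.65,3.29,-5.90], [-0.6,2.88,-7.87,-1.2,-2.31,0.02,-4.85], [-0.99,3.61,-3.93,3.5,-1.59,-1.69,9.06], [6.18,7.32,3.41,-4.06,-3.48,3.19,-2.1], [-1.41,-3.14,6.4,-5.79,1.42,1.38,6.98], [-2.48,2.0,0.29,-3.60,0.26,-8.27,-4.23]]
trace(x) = -4.79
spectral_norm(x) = 12.26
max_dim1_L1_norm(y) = 29.74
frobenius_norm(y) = 28.82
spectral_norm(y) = 17.69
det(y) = 2974442.63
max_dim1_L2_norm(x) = 9.16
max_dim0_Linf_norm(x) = 5.47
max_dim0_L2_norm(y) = 14.56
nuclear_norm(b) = 32.72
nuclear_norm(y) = 68.33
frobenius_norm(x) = 21.27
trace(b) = -11.87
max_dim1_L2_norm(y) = 12.11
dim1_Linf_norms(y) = [7.06, 5.9, 7.87, 9.06, 7.32, 6.98, 8.27]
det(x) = 423616.58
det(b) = 2304.15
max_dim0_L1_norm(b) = 18.11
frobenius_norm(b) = 14.66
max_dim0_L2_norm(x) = 9.67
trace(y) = -16.66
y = x + b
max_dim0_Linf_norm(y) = 9.06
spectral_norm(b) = 8.80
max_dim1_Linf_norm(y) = 9.06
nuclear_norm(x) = 50.90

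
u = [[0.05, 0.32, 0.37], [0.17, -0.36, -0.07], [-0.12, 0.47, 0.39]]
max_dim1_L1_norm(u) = 0.98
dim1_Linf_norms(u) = [0.37, 0.36, 0.47]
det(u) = -0.01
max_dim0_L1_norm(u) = 1.15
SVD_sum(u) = [[-0.07, 0.36, 0.28],[0.05, -0.27, -0.21],[-0.09, 0.49, 0.38]] + [[0.1, -0.06, 0.1], [0.13, -0.08, 0.13], [-0.00, 0.00, -0.0]] + [[0.02,0.01,-0.01],[-0.02,-0.01,0.01],[-0.02,-0.02,0.01]]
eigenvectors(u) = [[0.15,-0.90,0.84], [-0.82,-0.38,0.15], [0.55,0.23,0.51]]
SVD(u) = [[0.55,0.61,-0.58],[-0.41,0.80,0.45],[0.73,-0.01,0.68]] @ diag([0.8520473248678717, 0.2536400306724761, 0.047771236387268434]) @ [[-0.15, 0.78, 0.61], [0.66, -0.38, 0.65], [-0.74, -0.5, 0.45]]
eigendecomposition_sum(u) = [[-0.02, 0.07, 0.02],[0.14, -0.39, -0.11],[-0.09, 0.26, 0.07]] + [[0.09, -0.07, -0.12], [0.04, -0.03, -0.05], [-0.02, 0.02, 0.03]] + [[-0.01, 0.31, 0.47],[-0.00, 0.06, 0.09],[-0.01, 0.19, 0.29]]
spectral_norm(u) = 0.85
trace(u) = 0.08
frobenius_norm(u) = 0.89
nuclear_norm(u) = 1.15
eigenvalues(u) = [-0.34, 0.09, 0.33]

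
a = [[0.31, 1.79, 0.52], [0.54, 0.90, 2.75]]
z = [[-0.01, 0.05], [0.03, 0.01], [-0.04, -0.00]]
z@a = [[0.02, 0.03, 0.13], [0.01, 0.06, 0.04], [-0.01, -0.07, -0.02]]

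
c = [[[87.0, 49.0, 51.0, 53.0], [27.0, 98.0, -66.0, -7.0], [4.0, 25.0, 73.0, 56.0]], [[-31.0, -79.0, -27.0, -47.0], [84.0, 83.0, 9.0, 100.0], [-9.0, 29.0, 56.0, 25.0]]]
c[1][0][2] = -27.0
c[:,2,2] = [73.0, 56.0]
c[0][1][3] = -7.0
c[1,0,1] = -79.0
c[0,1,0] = 27.0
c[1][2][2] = 56.0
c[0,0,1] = 49.0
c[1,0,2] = -27.0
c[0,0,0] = 87.0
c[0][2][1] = 25.0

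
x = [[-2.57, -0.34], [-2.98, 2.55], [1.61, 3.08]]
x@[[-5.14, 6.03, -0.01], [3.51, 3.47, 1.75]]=[[12.02,  -16.68,  -0.57], [24.27,  -9.12,  4.49], [2.54,  20.40,  5.37]]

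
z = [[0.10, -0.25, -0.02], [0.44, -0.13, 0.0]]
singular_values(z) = [0.49, 0.2]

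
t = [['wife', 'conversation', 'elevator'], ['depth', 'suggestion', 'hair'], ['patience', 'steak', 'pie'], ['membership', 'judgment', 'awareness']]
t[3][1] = 'judgment'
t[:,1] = ['conversation', 'suggestion', 'steak', 'judgment']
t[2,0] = 'patience'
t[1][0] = 'depth'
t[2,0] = 'patience'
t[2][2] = 'pie'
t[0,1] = 'conversation'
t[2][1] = 'steak'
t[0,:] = ['wife', 'conversation', 'elevator']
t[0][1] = 'conversation'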